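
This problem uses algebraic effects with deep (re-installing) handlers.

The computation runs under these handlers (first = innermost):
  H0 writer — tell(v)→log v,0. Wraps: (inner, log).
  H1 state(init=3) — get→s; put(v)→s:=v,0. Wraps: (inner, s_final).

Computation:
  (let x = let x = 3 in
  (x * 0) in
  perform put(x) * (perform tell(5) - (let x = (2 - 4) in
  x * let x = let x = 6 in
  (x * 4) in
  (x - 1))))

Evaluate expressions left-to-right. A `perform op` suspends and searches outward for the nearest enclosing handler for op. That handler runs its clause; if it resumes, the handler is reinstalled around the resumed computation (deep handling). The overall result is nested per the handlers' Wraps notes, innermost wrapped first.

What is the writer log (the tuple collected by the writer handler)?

Evaluation trace:
put(0) @ H1 ⇒ s:=0
tell(5) @ H0 ⇒ log+=5
H0 returns (0, (5))
H1 returns ((0, (5)), 0)
= ((0, (5)), 0)

Answer: (5)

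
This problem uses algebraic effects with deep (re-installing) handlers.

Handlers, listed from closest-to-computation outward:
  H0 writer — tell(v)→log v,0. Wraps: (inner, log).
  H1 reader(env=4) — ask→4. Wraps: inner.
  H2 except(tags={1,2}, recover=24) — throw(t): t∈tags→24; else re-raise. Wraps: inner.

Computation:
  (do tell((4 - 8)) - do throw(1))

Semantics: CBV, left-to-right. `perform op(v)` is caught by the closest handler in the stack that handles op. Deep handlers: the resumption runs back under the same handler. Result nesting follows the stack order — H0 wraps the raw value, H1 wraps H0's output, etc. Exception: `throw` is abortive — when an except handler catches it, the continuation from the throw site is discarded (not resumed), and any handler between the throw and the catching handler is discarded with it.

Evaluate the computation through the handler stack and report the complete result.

Answer: 24

Evaluation trace:
tell(-4) @ H0 ⇒ log+=-4
throw(1) @ H2 caught ⇒ 24
= 24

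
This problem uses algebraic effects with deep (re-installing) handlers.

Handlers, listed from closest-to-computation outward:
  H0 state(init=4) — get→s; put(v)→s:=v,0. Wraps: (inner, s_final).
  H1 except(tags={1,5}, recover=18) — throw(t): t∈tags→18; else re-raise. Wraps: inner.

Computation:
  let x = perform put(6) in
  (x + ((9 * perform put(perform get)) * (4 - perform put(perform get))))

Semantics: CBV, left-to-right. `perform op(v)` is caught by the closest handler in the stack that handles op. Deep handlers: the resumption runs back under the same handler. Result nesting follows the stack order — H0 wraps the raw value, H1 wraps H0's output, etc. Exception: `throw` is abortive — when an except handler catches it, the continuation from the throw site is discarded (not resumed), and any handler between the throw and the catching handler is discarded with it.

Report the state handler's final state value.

Step-by-step:
put(6) @ H0 ⇒ s:=6
get @ H0 ⇒ 6
put(6) @ H0 ⇒ s:=6
get @ H0 ⇒ 6
put(6) @ H0 ⇒ s:=6
H0 returns (0, 6)
H1 returns (0, 6)
= (0, 6)

Answer: 6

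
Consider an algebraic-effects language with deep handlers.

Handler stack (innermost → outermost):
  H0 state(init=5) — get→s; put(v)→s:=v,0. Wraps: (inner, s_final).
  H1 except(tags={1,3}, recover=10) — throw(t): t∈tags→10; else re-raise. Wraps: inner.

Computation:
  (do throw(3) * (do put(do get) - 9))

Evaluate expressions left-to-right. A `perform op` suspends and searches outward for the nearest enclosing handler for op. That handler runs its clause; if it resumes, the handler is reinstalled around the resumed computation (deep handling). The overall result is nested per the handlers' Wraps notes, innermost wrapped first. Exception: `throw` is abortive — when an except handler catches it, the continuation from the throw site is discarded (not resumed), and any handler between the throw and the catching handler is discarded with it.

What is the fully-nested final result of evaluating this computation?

Answer: 10

Step-by-step:
throw(3) @ H1 caught ⇒ 10
= 10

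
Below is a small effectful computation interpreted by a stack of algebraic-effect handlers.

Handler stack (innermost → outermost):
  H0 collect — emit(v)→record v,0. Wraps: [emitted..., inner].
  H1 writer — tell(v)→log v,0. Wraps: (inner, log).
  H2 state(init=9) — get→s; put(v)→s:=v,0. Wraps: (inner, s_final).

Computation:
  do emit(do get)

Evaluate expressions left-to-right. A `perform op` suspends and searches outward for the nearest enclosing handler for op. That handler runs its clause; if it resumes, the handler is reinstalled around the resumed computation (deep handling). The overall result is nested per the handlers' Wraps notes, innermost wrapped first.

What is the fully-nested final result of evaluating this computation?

Working:
get @ H2 ⇒ 9
emit(9) @ H0 ⇒ out+=9
H0 returns [9, 0]
H1 returns ([9, 0], ())
H2 returns (([9, 0], ()), 9)
= (([9, 0], ()), 9)

Answer: (([9, 0], ()), 9)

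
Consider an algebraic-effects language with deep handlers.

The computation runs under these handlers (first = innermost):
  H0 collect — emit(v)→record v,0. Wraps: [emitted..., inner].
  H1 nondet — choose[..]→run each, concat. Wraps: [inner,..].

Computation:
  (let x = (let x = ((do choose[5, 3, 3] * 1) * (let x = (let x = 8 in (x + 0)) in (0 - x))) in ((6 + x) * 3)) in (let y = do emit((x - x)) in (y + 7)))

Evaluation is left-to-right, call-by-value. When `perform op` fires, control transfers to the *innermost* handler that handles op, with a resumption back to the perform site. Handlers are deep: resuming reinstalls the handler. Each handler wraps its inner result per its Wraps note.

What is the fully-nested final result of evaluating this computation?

Answer: [[0, 7], [0, 7], [0, 7]]

Step-by-step:
choose[5, 3, 3] @ H1
  branch[0] choose=5:
    emit(0) @ H0 ⇒ out+=0
    H0 returns [0, 7]
    H1 returns [[0, 7]]
  branch[1] choose=3:
    emit(0) @ H0 ⇒ out+=0
    H0 returns [0, 7]
    H1 returns [[0, 7]]
  branch[2] choose=3:
    emit(0) @ H0 ⇒ out+=0
    H0 returns [0, 7]
    H1 returns [[0, 7]]
= [[0, 7], [0, 7], [0, 7]]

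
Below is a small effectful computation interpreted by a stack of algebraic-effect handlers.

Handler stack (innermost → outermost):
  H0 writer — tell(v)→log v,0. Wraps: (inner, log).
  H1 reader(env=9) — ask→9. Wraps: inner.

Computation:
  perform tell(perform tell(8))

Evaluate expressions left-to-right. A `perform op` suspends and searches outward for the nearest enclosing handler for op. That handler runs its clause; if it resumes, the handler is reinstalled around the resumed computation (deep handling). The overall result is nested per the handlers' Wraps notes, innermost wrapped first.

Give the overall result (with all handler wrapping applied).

Step-by-step:
tell(8) @ H0 ⇒ log+=8
tell(0) @ H0 ⇒ log+=0
H0 returns (0, (8, 0))
H1 returns (0, (8, 0))
= (0, (8, 0))

Answer: (0, (8, 0))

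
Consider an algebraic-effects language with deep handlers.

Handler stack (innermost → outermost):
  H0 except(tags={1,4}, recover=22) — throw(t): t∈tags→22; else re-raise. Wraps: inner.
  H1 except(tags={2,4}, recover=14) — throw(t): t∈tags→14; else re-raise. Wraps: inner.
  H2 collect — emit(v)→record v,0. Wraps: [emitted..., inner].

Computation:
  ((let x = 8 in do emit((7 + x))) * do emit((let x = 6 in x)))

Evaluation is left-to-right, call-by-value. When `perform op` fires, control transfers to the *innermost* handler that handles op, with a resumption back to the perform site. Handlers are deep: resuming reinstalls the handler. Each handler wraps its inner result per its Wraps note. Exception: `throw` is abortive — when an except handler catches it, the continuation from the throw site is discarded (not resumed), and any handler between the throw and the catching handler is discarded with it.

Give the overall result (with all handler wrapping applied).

Step-by-step:
emit(15) @ H2 ⇒ out+=15
emit(6) @ H2 ⇒ out+=6
H0 returns 0
H1 returns 0
H2 returns [15, 6, 0]
= [15, 6, 0]

Answer: [15, 6, 0]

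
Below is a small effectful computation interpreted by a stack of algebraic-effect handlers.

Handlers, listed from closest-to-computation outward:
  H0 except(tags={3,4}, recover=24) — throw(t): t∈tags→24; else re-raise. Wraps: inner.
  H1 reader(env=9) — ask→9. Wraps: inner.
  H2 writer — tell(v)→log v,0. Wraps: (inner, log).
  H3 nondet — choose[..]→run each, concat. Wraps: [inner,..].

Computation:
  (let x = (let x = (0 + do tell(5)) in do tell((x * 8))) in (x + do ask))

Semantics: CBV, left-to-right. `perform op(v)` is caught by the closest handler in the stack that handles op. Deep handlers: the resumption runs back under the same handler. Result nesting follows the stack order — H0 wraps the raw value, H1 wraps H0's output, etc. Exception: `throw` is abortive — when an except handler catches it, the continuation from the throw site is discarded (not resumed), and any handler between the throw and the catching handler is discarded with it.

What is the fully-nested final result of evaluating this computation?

Answer: [(9, (5, 0))]

Working:
tell(5) @ H2 ⇒ log+=5
tell(0) @ H2 ⇒ log+=0
ask @ H1 ⇒ 9
H0 returns 9
H1 returns 9
H2 returns (9, (5, 0))
H3 returns [(9, (5, 0))]
= [(9, (5, 0))]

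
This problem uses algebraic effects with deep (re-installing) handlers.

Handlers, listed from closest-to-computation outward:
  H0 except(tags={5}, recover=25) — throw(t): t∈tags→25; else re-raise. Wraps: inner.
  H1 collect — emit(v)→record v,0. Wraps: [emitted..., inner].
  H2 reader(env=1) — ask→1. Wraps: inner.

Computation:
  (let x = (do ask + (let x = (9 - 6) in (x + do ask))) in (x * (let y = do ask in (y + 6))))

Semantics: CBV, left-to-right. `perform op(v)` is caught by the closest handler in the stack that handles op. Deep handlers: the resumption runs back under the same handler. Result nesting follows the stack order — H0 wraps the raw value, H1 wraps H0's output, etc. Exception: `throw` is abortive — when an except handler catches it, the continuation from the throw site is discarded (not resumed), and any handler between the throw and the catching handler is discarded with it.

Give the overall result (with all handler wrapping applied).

Answer: [35]

Working:
ask @ H2 ⇒ 1
ask @ H2 ⇒ 1
ask @ H2 ⇒ 1
H0 returns 35
H1 returns [35]
H2 returns [35]
= [35]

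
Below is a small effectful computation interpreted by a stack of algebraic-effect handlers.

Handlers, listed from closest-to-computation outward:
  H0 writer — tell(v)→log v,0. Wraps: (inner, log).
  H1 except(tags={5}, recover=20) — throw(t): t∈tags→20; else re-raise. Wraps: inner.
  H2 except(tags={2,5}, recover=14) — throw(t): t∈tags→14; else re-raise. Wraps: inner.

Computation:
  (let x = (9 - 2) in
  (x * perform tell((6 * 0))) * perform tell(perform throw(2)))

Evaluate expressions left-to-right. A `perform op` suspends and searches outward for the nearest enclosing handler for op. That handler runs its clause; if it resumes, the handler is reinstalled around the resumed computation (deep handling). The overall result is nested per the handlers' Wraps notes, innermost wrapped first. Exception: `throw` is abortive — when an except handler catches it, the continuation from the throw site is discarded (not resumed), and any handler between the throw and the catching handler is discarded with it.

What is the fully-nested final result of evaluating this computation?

Working:
tell(0) @ H0 ⇒ log+=0
throw(2) @ H1 re-raised
throw(2) @ H2 caught ⇒ 14
= 14

Answer: 14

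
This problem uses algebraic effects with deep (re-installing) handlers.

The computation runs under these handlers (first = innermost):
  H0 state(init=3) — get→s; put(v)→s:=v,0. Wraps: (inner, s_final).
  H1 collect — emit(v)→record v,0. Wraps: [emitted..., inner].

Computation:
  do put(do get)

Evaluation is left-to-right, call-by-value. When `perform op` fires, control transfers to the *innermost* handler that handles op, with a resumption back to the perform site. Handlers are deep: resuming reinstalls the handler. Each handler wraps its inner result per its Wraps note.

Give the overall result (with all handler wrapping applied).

Answer: [(0, 3)]

Evaluation trace:
get @ H0 ⇒ 3
put(3) @ H0 ⇒ s:=3
H0 returns (0, 3)
H1 returns [(0, 3)]
= [(0, 3)]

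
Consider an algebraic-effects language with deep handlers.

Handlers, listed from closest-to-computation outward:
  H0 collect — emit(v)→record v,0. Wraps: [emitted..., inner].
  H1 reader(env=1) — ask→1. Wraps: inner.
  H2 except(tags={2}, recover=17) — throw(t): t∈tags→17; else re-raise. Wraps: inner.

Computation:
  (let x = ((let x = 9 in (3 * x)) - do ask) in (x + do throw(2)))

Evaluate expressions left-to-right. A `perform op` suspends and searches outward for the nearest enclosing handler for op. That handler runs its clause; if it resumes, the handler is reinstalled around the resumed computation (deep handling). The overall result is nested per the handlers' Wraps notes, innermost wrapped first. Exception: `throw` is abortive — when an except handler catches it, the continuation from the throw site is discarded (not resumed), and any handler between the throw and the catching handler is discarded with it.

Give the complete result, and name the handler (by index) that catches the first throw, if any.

Step-by-step:
ask @ H1 ⇒ 1
throw(2) @ H2 caught ⇒ 17
= 17

Answer: 17 ; first throw caught by: H2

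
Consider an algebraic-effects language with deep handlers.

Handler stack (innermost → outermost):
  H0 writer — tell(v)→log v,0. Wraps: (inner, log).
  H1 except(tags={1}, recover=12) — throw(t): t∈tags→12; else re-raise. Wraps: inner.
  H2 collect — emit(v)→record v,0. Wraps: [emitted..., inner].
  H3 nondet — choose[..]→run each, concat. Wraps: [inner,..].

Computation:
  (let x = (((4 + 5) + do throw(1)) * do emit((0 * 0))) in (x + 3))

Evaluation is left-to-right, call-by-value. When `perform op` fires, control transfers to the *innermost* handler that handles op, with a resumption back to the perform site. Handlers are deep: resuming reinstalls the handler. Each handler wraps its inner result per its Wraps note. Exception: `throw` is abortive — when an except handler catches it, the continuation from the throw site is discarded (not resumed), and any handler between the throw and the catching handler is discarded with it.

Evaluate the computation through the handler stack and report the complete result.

Answer: [[12]]

Working:
throw(1) @ H1 caught ⇒ 12
H2 returns [12]
H3 returns [[12]]
= [[12]]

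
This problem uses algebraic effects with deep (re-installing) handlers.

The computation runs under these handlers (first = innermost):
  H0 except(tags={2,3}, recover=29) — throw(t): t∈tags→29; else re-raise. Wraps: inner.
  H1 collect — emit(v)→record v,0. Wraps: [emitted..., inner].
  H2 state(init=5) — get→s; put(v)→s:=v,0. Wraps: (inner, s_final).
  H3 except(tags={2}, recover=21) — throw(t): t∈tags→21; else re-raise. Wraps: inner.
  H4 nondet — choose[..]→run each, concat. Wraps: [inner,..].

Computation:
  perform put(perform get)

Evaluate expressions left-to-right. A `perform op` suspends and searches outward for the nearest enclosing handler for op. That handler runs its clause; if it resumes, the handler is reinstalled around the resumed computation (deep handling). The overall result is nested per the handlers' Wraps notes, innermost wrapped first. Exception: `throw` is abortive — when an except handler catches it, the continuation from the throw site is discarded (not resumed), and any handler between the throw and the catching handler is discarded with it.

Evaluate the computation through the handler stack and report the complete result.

Answer: [([0], 5)]

Working:
get @ H2 ⇒ 5
put(5) @ H2 ⇒ s:=5
H0 returns 0
H1 returns [0]
H2 returns ([0], 5)
H3 returns ([0], 5)
H4 returns [([0], 5)]
= [([0], 5)]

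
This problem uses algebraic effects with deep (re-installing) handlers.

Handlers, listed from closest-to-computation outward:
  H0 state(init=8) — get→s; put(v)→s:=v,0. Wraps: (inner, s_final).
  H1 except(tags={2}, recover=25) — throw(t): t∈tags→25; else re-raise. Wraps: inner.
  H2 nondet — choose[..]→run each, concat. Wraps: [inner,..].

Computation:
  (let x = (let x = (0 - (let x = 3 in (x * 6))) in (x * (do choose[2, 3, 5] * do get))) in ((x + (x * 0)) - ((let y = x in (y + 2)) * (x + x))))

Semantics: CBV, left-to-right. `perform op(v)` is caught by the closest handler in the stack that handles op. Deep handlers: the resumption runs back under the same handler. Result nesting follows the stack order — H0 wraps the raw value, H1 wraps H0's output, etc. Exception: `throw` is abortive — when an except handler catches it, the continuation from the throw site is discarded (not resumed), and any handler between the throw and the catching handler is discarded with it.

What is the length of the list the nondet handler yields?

Evaluation trace:
choose[2, 3, 5] @ H2
  branch[0] choose=2:
    get @ H0 ⇒ 8
    H0 returns (-165024, 8)
    H1 returns (-165024, 8)
    H2 returns [(-165024, 8)]
  branch[1] choose=3:
    get @ H0 ⇒ 8
    H0 returns (-371952, 8)
    H1 returns (-371952, 8)
    H2 returns [(-371952, 8)]
  branch[2] choose=5:
    get @ H0 ⇒ 8
    H0 returns (-1034640, 8)
    H1 returns (-1034640, 8)
    H2 returns [(-1034640, 8)]
= [(-165024, 8), (-371952, 8), (-1034640, 8)]

Answer: 3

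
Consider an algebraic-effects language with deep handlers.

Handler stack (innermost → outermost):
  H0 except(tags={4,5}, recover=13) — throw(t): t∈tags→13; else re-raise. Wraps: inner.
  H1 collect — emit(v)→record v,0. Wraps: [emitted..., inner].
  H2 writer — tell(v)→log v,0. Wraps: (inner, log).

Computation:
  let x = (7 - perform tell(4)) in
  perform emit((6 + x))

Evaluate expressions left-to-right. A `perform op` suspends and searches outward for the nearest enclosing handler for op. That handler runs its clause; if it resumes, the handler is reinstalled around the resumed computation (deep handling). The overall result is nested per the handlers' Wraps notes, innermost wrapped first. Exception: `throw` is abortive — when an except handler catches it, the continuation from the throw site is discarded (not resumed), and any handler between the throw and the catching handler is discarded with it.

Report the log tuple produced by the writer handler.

Answer: (4)

Evaluation trace:
tell(4) @ H2 ⇒ log+=4
emit(13) @ H1 ⇒ out+=13
H0 returns 0
H1 returns [13, 0]
H2 returns ([13, 0], (4))
= ([13, 0], (4))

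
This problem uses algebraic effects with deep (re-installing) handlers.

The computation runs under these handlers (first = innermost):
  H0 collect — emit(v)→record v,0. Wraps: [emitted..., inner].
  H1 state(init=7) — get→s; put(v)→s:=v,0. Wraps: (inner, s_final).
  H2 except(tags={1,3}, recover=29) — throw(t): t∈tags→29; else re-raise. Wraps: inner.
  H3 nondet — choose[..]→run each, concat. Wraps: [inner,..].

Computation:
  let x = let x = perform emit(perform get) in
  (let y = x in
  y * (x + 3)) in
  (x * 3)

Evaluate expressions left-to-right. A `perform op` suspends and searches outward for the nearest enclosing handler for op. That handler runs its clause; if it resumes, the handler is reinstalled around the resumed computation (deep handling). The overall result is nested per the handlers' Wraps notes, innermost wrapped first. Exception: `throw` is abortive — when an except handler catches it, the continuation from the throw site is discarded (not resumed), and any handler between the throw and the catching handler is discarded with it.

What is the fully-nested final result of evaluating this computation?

Answer: [([7, 0], 7)]

Evaluation trace:
get @ H1 ⇒ 7
emit(7) @ H0 ⇒ out+=7
H0 returns [7, 0]
H1 returns ([7, 0], 7)
H2 returns ([7, 0], 7)
H3 returns [([7, 0], 7)]
= [([7, 0], 7)]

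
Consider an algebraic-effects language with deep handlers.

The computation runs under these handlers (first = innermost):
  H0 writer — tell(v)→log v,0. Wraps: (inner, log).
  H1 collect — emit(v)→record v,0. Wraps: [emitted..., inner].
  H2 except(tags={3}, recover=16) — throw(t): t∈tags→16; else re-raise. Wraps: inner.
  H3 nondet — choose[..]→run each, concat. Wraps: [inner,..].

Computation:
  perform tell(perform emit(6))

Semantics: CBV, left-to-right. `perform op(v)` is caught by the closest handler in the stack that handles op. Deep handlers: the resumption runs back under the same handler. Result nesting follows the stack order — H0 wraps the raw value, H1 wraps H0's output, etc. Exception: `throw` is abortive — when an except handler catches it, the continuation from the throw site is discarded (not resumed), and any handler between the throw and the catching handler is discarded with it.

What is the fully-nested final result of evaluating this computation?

Working:
emit(6) @ H1 ⇒ out+=6
tell(0) @ H0 ⇒ log+=0
H0 returns (0, (0))
H1 returns [6, (0, (0))]
H2 returns [6, (0, (0))]
H3 returns [[6, (0, (0))]]
= [[6, (0, (0))]]

Answer: [[6, (0, (0))]]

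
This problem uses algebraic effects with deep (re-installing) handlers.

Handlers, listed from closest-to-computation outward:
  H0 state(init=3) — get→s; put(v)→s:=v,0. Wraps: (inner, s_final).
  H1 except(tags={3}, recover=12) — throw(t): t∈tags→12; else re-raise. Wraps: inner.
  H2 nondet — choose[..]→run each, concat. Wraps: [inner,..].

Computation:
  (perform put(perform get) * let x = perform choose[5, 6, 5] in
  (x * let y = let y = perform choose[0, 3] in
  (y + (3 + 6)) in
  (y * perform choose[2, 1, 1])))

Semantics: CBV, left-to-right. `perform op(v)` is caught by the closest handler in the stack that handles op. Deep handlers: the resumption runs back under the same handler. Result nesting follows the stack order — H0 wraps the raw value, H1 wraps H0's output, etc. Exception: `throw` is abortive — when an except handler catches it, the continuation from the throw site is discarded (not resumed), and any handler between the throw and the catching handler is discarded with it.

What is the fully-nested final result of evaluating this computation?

Answer: [(0, 3), (0, 3), (0, 3), (0, 3), (0, 3), (0, 3), (0, 3), (0, 3), (0, 3), (0, 3), (0, 3), (0, 3), (0, 3), (0, 3), (0, 3), (0, 3), (0, 3), (0, 3)]

Evaluation trace:
get @ H0 ⇒ 3
put(3) @ H0 ⇒ s:=3
choose[5, 6, 5] @ H2
  branch[0] choose=5:
    choose[0, 3] @ H2
      branch[0] choose=0:
        choose[2, 1, 1] @ H2
          branch[0] choose=2:
            H0 returns (0, 3)
            H1 returns (0, 3)
            H2 returns [(0, 3)]
          branch[1] choose=1:
            H0 returns (0, 3)
            H1 returns (0, 3)
            H2 returns [(0, 3)]
          branch[2] choose=1:
            H0 returns (0, 3)
            H1 returns (0, 3)
            H2 returns [(0, 3)]
      branch[1] choose=3:
        choose[2, 1, 1] @ H2
          branch[0] choose=2:
            H0 returns (0, 3)
            H1 returns (0, 3)
            H2 returns [(0, 3)]
          branch[1] choose=1:
            H0 returns (0, 3)
            H1 returns (0, 3)
            H2 returns [(0, 3)]
          branch[2] choose=1:
            H0 returns (0, 3)
            H1 returns (0, 3)
            H2 returns [(0, 3)]
  branch[1] choose=6:
    choose[0, 3] @ H2
      branch[0] choose=0:
        choose[2, 1, 1] @ H2
          branch[0] choose=2:
            H0 returns (0, 3)
            H1 returns (0, 3)
            H2 returns [(0, 3)]
          branch[1] choose=1:
            H0 returns (0, 3)
            H1 returns (0, 3)
            H2 returns [(0, 3)]
          branch[2] choose=1:
            H0 returns (0, 3)
            H1 returns (0, 3)
            H2 returns [(0, 3)]
      branch[1] choose=3:
        choose[2, 1, 1] @ H2
          branch[0] choose=2:
            H0 returns (0, 3)
            H1 returns (0, 3)
            H2 returns [(0, 3)]
          branch[1] choose=1:
            H0 returns (0, 3)
            H1 returns (0, 3)
            H2 returns [(0, 3)]
          branch[2] choose=1:
            H0 returns (0, 3)
            H1 returns (0, 3)
            H2 returns [(0, 3)]
  branch[2] choose=5:
    choose[0, 3] @ H2
      branch[0] choose=0:
        choose[2, 1, 1] @ H2
          branch[0] choose=2:
            H0 returns (0, 3)
            H1 returns (0, 3)
            H2 returns [(0, 3)]
          branch[1] choose=1:
            H0 returns (0, 3)
            H1 returns (0, 3)
            H2 returns [(0, 3)]
          branch[2] choose=1:
            H0 returns (0, 3)
            H1 returns (0, 3)
            H2 returns [(0, 3)]
      branch[1] choose=3:
        choose[2, 1, 1] @ H2
          branch[0] choose=2:
            H0 returns (0, 3)
            H1 returns (0, 3)
            H2 returns [(0, 3)]
          branch[1] choose=1:
            H0 returns (0, 3)
            H1 returns (0, 3)
            H2 returns [(0, 3)]
          branch[2] choose=1:
            H0 returns (0, 3)
            H1 returns (0, 3)
            H2 returns [(0, 3)]
= [(0, 3), (0, 3), (0, 3), (0, 3), (0, 3), (0, 3), (0, 3), (0, 3), (0, 3), (0, 3), (0, 3), (0, 3), (0, 3), (0, 3), (0, 3), (0, 3), (0, 3), (0, 3)]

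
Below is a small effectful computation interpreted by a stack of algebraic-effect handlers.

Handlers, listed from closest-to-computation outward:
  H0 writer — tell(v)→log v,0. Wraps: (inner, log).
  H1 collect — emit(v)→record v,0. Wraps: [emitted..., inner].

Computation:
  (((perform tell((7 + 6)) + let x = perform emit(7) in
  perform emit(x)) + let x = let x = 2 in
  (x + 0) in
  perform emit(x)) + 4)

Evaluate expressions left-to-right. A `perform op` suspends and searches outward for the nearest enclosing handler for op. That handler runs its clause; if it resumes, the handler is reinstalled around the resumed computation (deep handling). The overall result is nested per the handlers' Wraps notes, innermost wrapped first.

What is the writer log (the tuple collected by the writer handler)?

Answer: (13)

Evaluation trace:
tell(13) @ H0 ⇒ log+=13
emit(7) @ H1 ⇒ out+=7
emit(0) @ H1 ⇒ out+=0
emit(2) @ H1 ⇒ out+=2
H0 returns (4, (13))
H1 returns [7, 0, 2, (4, (13))]
= [7, 0, 2, (4, (13))]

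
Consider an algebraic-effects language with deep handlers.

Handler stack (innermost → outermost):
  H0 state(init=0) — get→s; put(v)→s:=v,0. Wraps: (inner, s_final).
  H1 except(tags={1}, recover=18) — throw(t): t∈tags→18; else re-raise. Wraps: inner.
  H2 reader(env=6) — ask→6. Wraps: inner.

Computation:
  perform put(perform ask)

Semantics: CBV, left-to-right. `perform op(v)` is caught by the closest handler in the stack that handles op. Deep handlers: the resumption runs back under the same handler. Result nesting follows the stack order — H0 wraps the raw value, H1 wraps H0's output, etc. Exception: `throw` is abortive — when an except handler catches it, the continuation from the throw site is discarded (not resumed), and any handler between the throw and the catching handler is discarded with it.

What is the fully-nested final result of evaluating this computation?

Evaluation trace:
ask @ H2 ⇒ 6
put(6) @ H0 ⇒ s:=6
H0 returns (0, 6)
H1 returns (0, 6)
H2 returns (0, 6)
= (0, 6)

Answer: (0, 6)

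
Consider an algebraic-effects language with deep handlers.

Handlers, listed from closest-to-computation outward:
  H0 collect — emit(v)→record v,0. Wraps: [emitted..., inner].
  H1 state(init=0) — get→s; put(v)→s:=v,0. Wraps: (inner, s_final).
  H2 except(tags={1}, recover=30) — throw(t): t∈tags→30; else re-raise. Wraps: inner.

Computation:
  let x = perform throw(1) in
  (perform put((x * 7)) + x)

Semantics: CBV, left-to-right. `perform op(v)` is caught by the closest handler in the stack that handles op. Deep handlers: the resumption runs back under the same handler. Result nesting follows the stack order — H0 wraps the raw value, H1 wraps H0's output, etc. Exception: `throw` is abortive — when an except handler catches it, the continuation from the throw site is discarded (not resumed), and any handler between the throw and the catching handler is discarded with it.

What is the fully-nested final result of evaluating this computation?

Working:
throw(1) @ H2 caught ⇒ 30
= 30

Answer: 30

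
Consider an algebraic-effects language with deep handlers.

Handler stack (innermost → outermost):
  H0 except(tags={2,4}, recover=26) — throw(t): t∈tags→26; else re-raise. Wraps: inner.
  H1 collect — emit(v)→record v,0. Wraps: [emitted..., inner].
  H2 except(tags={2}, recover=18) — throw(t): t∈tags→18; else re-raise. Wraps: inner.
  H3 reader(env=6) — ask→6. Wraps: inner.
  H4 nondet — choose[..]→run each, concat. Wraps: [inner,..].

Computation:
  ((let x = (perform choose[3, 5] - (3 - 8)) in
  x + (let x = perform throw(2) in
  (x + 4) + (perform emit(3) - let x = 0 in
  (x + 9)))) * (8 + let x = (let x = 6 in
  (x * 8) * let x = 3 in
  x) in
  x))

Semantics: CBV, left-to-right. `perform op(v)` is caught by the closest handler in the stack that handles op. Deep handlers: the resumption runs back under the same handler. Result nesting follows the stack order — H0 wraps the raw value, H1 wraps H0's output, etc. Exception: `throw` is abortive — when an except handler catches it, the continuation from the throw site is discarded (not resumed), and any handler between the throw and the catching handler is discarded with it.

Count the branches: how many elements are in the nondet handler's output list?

Answer: 2

Working:
choose[3, 5] @ H4
  branch[0] choose=3:
    throw(2) @ H0 caught ⇒ 26
    H1 returns [26]
    H2 returns [26]
    H3 returns [26]
    H4 returns [[26]]
  branch[1] choose=5:
    throw(2) @ H0 caught ⇒ 26
    H1 returns [26]
    H2 returns [26]
    H3 returns [26]
    H4 returns [[26]]
= [[26], [26]]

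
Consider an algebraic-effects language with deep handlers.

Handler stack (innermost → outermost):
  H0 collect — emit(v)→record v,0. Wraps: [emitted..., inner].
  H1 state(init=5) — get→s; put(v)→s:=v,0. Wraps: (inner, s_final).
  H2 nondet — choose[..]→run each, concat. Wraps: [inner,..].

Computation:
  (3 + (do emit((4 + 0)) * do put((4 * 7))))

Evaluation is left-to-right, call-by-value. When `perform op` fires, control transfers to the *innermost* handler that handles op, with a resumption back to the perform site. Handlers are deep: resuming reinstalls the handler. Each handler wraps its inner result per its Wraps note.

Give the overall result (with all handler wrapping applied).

Step-by-step:
emit(4) @ H0 ⇒ out+=4
put(28) @ H1 ⇒ s:=28
H0 returns [4, 3]
H1 returns ([4, 3], 28)
H2 returns [([4, 3], 28)]
= [([4, 3], 28)]

Answer: [([4, 3], 28)]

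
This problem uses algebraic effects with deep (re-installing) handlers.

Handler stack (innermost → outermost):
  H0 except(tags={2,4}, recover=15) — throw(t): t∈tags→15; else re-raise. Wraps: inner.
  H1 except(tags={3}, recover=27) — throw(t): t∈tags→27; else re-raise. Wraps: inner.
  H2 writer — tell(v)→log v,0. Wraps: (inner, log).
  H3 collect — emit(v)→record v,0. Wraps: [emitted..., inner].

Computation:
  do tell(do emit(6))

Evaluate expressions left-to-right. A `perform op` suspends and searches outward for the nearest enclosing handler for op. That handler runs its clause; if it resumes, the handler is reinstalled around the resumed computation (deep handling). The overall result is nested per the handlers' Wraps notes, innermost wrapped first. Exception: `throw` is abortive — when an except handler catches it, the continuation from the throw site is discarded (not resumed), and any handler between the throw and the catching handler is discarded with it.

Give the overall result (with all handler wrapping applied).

Answer: [6, (0, (0))]

Working:
emit(6) @ H3 ⇒ out+=6
tell(0) @ H2 ⇒ log+=0
H0 returns 0
H1 returns 0
H2 returns (0, (0))
H3 returns [6, (0, (0))]
= [6, (0, (0))]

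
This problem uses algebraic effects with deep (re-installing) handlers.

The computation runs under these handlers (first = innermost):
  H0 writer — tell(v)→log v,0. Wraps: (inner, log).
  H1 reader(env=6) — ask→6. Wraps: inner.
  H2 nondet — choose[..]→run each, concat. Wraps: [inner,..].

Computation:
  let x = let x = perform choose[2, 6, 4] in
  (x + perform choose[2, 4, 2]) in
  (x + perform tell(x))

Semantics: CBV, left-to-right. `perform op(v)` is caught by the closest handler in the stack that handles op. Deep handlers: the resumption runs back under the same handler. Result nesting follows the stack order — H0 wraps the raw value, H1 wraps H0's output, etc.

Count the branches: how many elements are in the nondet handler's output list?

Answer: 9

Evaluation trace:
choose[2, 6, 4] @ H2
  branch[0] choose=2:
    choose[2, 4, 2] @ H2
      branch[0] choose=2:
        tell(4) @ H0 ⇒ log+=4
        H0 returns (4, (4))
        H1 returns (4, (4))
        H2 returns [(4, (4))]
      branch[1] choose=4:
        tell(6) @ H0 ⇒ log+=6
        H0 returns (6, (6))
        H1 returns (6, (6))
        H2 returns [(6, (6))]
      branch[2] choose=2:
        tell(4) @ H0 ⇒ log+=4
        H0 returns (4, (4))
        H1 returns (4, (4))
        H2 returns [(4, (4))]
  branch[1] choose=6:
    choose[2, 4, 2] @ H2
      branch[0] choose=2:
        tell(8) @ H0 ⇒ log+=8
        H0 returns (8, (8))
        H1 returns (8, (8))
        H2 returns [(8, (8))]
      branch[1] choose=4:
        tell(10) @ H0 ⇒ log+=10
        H0 returns (10, (10))
        H1 returns (10, (10))
        H2 returns [(10, (10))]
      branch[2] choose=2:
        tell(8) @ H0 ⇒ log+=8
        H0 returns (8, (8))
        H1 returns (8, (8))
        H2 returns [(8, (8))]
  branch[2] choose=4:
    choose[2, 4, 2] @ H2
      branch[0] choose=2:
        tell(6) @ H0 ⇒ log+=6
        H0 returns (6, (6))
        H1 returns (6, (6))
        H2 returns [(6, (6))]
      branch[1] choose=4:
        tell(8) @ H0 ⇒ log+=8
        H0 returns (8, (8))
        H1 returns (8, (8))
        H2 returns [(8, (8))]
      branch[2] choose=2:
        tell(6) @ H0 ⇒ log+=6
        H0 returns (6, (6))
        H1 returns (6, (6))
        H2 returns [(6, (6))]
= [(4, (4)), (6, (6)), (4, (4)), (8, (8)), (10, (10)), (8, (8)), (6, (6)), (8, (8)), (6, (6))]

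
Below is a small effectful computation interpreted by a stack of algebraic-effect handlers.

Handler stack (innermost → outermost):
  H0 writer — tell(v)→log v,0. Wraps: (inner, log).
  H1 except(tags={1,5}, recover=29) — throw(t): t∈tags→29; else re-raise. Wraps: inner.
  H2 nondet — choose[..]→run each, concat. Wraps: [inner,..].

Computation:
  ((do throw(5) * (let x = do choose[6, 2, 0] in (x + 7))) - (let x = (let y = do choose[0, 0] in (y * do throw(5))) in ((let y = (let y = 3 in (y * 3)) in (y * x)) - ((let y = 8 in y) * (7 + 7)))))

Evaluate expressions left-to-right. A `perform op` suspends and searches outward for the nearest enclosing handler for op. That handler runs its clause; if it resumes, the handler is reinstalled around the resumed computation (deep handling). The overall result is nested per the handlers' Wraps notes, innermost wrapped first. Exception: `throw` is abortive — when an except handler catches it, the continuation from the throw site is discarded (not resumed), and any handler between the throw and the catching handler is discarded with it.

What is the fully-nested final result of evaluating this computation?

Answer: [29]

Evaluation trace:
throw(5) @ H1 caught ⇒ 29
H2 returns [29]
= [29]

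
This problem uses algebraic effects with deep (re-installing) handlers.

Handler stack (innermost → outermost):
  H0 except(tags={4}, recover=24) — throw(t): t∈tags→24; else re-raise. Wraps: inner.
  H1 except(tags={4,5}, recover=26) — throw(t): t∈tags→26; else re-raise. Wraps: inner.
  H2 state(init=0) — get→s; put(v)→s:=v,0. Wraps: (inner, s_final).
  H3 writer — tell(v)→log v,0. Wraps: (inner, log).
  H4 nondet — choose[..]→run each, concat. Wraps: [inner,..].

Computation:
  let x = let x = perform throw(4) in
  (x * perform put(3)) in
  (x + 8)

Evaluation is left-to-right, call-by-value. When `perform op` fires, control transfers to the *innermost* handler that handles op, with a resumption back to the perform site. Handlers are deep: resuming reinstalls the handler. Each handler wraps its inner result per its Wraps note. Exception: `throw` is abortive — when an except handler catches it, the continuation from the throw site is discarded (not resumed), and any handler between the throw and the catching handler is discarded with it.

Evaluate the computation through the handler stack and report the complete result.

Working:
throw(4) @ H0 caught ⇒ 24
H1 returns 24
H2 returns (24, 0)
H3 returns ((24, 0), ())
H4 returns [((24, 0), ())]
= [((24, 0), ())]

Answer: [((24, 0), ())]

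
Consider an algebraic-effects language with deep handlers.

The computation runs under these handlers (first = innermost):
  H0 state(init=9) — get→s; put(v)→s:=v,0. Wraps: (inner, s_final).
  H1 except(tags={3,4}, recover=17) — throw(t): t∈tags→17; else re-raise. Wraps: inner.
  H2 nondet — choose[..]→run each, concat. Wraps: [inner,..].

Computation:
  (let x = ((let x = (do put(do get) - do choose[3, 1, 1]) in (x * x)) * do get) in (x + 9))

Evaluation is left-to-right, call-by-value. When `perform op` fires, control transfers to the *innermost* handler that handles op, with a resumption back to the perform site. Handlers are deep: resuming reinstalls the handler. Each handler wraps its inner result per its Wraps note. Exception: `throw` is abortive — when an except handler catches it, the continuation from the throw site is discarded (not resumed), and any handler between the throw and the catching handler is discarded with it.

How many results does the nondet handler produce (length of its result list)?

Answer: 3

Evaluation trace:
get @ H0 ⇒ 9
put(9) @ H0 ⇒ s:=9
choose[3, 1, 1] @ H2
  branch[0] choose=3:
    get @ H0 ⇒ 9
    H0 returns (90, 9)
    H1 returns (90, 9)
    H2 returns [(90, 9)]
  branch[1] choose=1:
    get @ H0 ⇒ 9
    H0 returns (18, 9)
    H1 returns (18, 9)
    H2 returns [(18, 9)]
  branch[2] choose=1:
    get @ H0 ⇒ 9
    H0 returns (18, 9)
    H1 returns (18, 9)
    H2 returns [(18, 9)]
= [(90, 9), (18, 9), (18, 9)]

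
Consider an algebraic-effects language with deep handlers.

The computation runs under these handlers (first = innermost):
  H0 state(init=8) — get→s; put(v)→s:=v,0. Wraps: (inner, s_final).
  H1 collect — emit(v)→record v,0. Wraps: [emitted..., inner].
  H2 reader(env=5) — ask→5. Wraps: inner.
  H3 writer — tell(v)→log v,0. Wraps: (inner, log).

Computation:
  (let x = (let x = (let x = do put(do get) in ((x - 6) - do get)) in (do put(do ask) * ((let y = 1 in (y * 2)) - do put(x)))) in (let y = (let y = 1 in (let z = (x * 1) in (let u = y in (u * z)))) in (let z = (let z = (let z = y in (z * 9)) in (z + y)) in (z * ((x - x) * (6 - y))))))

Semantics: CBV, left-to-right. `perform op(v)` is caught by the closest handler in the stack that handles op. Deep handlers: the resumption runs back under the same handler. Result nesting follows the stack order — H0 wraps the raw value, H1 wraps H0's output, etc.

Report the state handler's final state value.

Evaluation trace:
get @ H0 ⇒ 8
put(8) @ H0 ⇒ s:=8
get @ H0 ⇒ 8
ask @ H2 ⇒ 5
put(5) @ H0 ⇒ s:=5
put(-14) @ H0 ⇒ s:=-14
H0 returns (0, -14)
H1 returns [(0, -14)]
H2 returns [(0, -14)]
H3 returns ([(0, -14)], ())
= ([(0, -14)], ())

Answer: -14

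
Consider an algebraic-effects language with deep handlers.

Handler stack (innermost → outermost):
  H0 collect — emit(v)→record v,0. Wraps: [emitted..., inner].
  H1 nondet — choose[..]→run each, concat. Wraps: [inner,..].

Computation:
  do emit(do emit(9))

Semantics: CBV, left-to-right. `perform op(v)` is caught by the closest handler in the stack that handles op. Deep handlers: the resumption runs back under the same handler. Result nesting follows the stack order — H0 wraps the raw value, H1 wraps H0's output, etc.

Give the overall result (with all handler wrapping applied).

Working:
emit(9) @ H0 ⇒ out+=9
emit(0) @ H0 ⇒ out+=0
H0 returns [9, 0, 0]
H1 returns [[9, 0, 0]]
= [[9, 0, 0]]

Answer: [[9, 0, 0]]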